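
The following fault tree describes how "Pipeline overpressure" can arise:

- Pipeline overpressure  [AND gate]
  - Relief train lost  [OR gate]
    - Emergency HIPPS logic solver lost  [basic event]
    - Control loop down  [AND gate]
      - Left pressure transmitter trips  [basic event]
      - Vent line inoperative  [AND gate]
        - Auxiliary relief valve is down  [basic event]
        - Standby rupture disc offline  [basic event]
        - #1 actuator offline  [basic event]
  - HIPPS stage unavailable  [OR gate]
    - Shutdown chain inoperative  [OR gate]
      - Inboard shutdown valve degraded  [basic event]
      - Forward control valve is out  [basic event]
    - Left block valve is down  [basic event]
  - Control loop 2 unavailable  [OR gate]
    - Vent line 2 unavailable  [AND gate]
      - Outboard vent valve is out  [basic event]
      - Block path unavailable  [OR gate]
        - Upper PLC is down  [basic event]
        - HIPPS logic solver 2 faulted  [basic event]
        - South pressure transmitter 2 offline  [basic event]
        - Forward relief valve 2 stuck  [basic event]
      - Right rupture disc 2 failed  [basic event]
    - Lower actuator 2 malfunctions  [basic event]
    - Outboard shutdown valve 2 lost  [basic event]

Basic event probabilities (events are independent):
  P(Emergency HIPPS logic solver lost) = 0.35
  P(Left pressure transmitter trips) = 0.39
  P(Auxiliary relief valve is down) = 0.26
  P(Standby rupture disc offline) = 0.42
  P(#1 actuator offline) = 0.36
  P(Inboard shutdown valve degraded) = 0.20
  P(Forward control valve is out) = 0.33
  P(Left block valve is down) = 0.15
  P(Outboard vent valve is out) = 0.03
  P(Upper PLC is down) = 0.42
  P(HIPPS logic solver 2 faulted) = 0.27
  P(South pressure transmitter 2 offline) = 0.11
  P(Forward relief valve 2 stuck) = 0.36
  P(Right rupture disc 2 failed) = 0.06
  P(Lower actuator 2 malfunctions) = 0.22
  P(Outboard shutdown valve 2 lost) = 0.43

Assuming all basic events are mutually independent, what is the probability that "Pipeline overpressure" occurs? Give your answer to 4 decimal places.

P(Vent line inoperative) [AND] = 0.26 × 0.42 × 0.36 = 0.039312
P(Control loop down) [AND] = 0.39 × 0.039312 = 0.015332
P(Relief train lost) [OR] = 1 − (1−0.35) × (1−0.015332) = 0.359966
P(Shutdown chain inoperative) [OR] = 1 − (1−0.20) × (1−0.33) = 0.464000
P(HIPPS stage unavailable) [OR] = 1 − (1−0.464000) × (1−0.15) = 0.544400
P(Block path unavailable) [OR] = 1 − (1−0.42) × (1−0.27) × (1−0.11) × (1−0.36) = 0.758831
P(Vent line 2 unavailable) [AND] = 0.03 × 0.758831 × 0.06 = 0.001366
P(Control loop 2 unavailable) [OR] = 1 − (1−0.001366) × (1−0.22) × (1−0.43) = 0.556007
P(Pipeline overpressure) [AND] = 0.359966 × 0.544400 × 0.556007 = 0.108958
Rounded to 4 decimal places: P(Pipeline overpressure) ≈ 0.1090.

0.1090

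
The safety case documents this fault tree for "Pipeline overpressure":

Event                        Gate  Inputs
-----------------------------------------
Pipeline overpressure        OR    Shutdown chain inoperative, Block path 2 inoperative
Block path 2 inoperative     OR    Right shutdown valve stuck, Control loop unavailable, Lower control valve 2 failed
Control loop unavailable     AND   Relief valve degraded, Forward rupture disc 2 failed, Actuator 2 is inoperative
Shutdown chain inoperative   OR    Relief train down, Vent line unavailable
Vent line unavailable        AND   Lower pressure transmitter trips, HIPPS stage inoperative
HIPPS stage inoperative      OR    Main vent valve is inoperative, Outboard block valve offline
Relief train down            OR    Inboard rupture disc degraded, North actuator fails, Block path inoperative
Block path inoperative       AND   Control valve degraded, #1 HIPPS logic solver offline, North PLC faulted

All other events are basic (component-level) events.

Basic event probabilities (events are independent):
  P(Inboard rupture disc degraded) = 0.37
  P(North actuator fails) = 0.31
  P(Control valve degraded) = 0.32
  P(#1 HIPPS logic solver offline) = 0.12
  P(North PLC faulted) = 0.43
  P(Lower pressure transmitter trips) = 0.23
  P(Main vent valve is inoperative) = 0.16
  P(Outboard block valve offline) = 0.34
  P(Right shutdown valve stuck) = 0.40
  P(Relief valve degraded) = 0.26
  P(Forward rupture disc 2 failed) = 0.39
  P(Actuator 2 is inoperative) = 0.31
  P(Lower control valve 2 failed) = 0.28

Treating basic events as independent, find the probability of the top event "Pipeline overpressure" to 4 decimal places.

P(Block path inoperative) [AND] = 0.32 × 0.12 × 0.43 = 0.016512
P(Relief train down) [OR] = 1 − (1−0.37) × (1−0.31) × (1−0.016512) = 0.572478
P(HIPPS stage inoperative) [OR] = 1 − (1−0.16) × (1−0.34) = 0.445600
P(Vent line unavailable) [AND] = 0.23 × 0.445600 = 0.102488
P(Shutdown chain inoperative) [OR] = 1 − (1−0.572478) × (1−0.102488) = 0.616294
P(Control loop unavailable) [AND] = 0.26 × 0.39 × 0.31 = 0.031434
P(Block path 2 inoperative) [OR] = 1 − (1−0.40) × (1−0.031434) × (1−0.28) = 0.581579
P(Pipeline overpressure) [OR] = 1 − (1−0.616294) × (1−0.581579) = 0.839449
Rounded to 4 decimal places: P(Pipeline overpressure) ≈ 0.8394.

0.8394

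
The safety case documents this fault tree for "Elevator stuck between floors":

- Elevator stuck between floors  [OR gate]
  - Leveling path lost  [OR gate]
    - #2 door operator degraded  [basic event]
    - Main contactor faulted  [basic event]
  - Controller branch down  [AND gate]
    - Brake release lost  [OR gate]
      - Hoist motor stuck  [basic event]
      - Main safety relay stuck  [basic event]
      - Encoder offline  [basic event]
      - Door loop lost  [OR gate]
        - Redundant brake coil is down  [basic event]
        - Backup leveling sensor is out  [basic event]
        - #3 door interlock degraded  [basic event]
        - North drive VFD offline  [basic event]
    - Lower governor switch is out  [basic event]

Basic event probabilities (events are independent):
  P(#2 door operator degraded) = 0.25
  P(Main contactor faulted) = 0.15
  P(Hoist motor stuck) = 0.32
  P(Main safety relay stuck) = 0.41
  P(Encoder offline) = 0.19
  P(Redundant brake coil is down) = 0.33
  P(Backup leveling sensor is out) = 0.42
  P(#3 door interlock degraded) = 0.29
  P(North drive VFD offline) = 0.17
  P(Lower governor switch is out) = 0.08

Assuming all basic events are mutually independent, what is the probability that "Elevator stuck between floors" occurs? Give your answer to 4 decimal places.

P(Leveling path lost) [OR] = 1 − (1−0.25) × (1−0.15) = 0.362500
P(Door loop lost) [OR] = 1 − (1−0.33) × (1−0.42) × (1−0.29) × (1−0.17) = 0.770998
P(Brake release lost) [OR] = 1 − (1−0.32) × (1−0.41) × (1−0.19) × (1−0.770998) = 0.925581
P(Controller branch down) [AND] = 0.925581 × 0.08 = 0.074046
P(Elevator stuck between floors) [OR] = 1 − (1−0.362500) × (1−0.074046) = 0.409704
Rounded to 4 decimal places: P(Elevator stuck between floors) ≈ 0.4097.

0.4097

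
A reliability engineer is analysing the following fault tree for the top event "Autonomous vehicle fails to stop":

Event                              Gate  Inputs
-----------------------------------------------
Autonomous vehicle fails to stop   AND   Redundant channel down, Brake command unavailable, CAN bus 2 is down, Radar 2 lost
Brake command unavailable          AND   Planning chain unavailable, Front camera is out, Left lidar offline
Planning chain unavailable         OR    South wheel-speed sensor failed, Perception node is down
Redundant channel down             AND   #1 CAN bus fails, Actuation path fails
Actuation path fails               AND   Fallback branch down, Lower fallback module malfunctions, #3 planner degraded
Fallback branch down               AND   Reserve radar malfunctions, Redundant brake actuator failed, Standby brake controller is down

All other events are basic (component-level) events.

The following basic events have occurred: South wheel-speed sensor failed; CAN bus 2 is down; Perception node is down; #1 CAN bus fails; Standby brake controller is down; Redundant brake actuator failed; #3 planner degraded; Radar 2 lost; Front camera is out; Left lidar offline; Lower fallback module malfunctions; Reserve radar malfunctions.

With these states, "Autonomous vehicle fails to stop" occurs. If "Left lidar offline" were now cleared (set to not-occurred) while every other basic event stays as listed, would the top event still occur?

No

Counterfactual: set "Left lidar offline" to not occurred.
Fallback branch down [AND]: Reserve radar malfunctions=occurs, Redundant brake actuator failed=occurs, Standby brake controller is down=occurs → all inputs occur → occurs.
Actuation path fails [AND]: Fallback branch down=occurs, Lower fallback module malfunctions=occurs, #3 planner degraded=occurs → all inputs occur → occurs.
Redundant channel down [AND]: #1 CAN bus fails=occurs, Actuation path fails=occurs → all inputs occur → occurs.
Planning chain unavailable [OR]: South wheel-speed sensor failed=occurs, Perception node is down=occurs → at least one input occurs → occurs.
Brake command unavailable [AND]: Planning chain unavailable=occurs, Front camera is out=occurs, Left lidar offline=not → not all inputs occur → does not occur.
Autonomous vehicle fails to stop [AND]: Redundant channel down=occurs, Brake command unavailable=not, CAN bus 2 is down=occurs, Radar 2 lost=occurs → not all inputs occur → does not occur.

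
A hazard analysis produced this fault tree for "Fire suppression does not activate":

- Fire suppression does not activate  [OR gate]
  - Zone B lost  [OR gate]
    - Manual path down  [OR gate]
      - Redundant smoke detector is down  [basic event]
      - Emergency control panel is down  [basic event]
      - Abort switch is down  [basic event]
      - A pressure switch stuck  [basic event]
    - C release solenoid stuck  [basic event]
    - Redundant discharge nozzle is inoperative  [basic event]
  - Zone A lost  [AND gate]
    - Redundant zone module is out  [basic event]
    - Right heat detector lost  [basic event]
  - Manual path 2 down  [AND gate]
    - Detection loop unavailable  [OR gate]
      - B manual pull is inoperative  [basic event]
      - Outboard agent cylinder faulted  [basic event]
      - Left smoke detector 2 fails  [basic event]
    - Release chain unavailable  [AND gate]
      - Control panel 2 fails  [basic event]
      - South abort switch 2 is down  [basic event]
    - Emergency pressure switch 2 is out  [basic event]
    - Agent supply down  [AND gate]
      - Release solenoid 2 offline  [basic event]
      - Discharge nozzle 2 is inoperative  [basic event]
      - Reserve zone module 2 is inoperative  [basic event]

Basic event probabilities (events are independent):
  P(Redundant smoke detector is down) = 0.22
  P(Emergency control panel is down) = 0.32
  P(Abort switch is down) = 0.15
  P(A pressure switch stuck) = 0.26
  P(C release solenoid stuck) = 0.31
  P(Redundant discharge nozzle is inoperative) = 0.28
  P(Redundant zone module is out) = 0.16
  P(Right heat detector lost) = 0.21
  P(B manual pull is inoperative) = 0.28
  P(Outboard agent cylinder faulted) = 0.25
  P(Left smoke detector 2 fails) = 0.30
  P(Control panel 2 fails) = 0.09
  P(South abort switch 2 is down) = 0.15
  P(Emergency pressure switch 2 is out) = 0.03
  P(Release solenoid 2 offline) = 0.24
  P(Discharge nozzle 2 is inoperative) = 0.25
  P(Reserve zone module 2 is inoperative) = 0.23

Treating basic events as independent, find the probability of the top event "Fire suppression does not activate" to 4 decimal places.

0.8398

P(Manual path down) [OR] = 1 − (1−0.22) × (1−0.32) × (1−0.15) × (1−0.26) = 0.666378
P(Zone B lost) [OR] = 1 − (1−0.666378) × (1−0.31) × (1−0.28) = 0.834257
P(Zone A lost) [AND] = 0.16 × 0.21 = 0.033600
P(Detection loop unavailable) [OR] = 1 − (1−0.28) × (1−0.25) × (1−0.30) = 0.622000
P(Release chain unavailable) [AND] = 0.09 × 0.15 = 0.013500
P(Agent supply down) [AND] = 0.24 × 0.25 × 0.23 = 0.013800
P(Manual path 2 down) [AND] = 0.622000 × 0.013500 × 0.03 × 0.013800 = 0.000003
P(Fire suppression does not activate) [OR] = 1 − (1−0.834257) × (1−0.033600) × (1−0.000003) = 0.839826
Rounded to 4 decimal places: P(Fire suppression does not activate) ≈ 0.8398.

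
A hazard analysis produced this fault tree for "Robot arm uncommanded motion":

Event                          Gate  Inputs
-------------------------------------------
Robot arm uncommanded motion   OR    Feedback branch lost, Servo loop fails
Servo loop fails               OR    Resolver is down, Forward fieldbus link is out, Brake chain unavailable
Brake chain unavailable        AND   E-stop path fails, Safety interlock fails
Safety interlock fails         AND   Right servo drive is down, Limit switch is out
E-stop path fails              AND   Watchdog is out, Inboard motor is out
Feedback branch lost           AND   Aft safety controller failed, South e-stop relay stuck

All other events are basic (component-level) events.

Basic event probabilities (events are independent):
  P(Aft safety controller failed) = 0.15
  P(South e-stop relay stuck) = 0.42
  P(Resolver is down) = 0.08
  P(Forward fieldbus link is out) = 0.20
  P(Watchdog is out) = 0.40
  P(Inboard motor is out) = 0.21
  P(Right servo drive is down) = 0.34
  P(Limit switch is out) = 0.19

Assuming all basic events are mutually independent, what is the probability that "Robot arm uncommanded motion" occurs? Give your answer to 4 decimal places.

P(Feedback branch lost) [AND] = 0.15 × 0.42 = 0.063000
P(E-stop path fails) [AND] = 0.40 × 0.21 = 0.084000
P(Safety interlock fails) [AND] = 0.34 × 0.19 = 0.064600
P(Brake chain unavailable) [AND] = 0.084000 × 0.064600 = 0.005426
P(Servo loop fails) [OR] = 1 − (1−0.08) × (1−0.20) × (1−0.005426) = 0.267994
P(Robot arm uncommanded motion) [OR] = 1 − (1−0.063000) × (1−0.267994) = 0.314110
Rounded to 4 decimal places: P(Robot arm uncommanded motion) ≈ 0.3141.

0.3141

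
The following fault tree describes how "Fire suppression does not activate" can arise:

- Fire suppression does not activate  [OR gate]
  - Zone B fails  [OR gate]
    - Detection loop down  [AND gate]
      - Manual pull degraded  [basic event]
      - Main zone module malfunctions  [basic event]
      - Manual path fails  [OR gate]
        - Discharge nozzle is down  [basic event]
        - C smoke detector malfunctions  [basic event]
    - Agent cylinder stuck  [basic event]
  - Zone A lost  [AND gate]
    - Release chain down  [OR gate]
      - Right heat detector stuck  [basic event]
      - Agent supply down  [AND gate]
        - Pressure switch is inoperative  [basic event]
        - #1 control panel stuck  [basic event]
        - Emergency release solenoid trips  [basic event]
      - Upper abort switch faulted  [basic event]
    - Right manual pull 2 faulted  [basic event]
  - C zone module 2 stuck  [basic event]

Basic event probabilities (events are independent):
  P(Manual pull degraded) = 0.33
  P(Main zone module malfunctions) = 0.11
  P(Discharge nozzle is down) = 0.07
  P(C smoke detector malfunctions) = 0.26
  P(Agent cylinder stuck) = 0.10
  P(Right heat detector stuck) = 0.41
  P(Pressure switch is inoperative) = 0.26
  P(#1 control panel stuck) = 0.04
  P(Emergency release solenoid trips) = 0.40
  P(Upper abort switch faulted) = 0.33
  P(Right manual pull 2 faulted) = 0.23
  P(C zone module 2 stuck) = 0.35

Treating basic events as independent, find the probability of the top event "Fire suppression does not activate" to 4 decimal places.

0.5023

P(Manual path fails) [OR] = 1 − (1−0.07) × (1−0.26) = 0.311800
P(Detection loop down) [AND] = 0.33 × 0.11 × 0.311800 = 0.011318
P(Zone B fails) [OR] = 1 − (1−0.011318) × (1−0.10) = 0.110186
P(Agent supply down) [AND] = 0.26 × 0.04 × 0.40 = 0.004160
P(Release chain down) [OR] = 1 − (1−0.41) × (1−0.004160) × (1−0.33) = 0.606344
P(Zone A lost) [AND] = 0.606344 × 0.23 = 0.139459
P(Fire suppression does not activate) [OR] = 1 − (1−0.110186) × (1−0.139459) × (1−0.35) = 0.502281
Rounded to 4 decimal places: P(Fire suppression does not activate) ≈ 0.5023.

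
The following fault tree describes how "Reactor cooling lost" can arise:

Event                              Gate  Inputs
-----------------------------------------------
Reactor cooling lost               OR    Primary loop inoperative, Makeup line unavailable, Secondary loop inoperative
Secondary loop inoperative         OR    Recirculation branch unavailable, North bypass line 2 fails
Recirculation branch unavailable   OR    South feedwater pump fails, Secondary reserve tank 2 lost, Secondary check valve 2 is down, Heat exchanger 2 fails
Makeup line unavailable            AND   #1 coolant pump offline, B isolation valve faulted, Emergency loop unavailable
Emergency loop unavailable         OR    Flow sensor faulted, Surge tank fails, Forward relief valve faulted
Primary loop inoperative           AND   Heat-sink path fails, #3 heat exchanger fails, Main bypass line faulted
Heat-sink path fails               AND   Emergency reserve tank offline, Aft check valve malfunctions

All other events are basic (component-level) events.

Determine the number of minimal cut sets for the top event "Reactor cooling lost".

9

Heat-sink path fails [AND]: one cut set from each child combined → 1 × 1 = 1 cut set(s).
Primary loop inoperative [AND]: one cut set from each child combined → 1 × 1 × 1 = 1 cut set(s).
Emergency loop unavailable [OR]: union of children's cut sets → 3 cut set(s).
Makeup line unavailable [AND]: one cut set from each child combined → 1 × 1 × 3 = 3 cut set(s).
Recirculation branch unavailable [OR]: union of children's cut sets → 4 cut set(s).
Secondary loop inoperative [OR]: union of children's cut sets → 5 cut set(s).
Reactor cooling lost [OR]: union of children's cut sets → 9 cut set(s).
Minimal cut sets: {#3 heat exchanger fails, Aft check valve malfunctions, Emergency reserve tank offline, Main bypass line faulted}; {#1 coolant pump offline, B isolation valve faulted, Flow sensor faulted}; {#1 coolant pump offline, B isolation valve faulted, Surge tank fails}; {#1 coolant pump offline, B isolation valve faulted, Forward relief valve faulted}; {South feedwater pump fails}; {Secondary reserve tank 2 lost}; {Secondary check valve 2 is down}; {Heat exchanger 2 fails}; {North bypass line 2 fails}.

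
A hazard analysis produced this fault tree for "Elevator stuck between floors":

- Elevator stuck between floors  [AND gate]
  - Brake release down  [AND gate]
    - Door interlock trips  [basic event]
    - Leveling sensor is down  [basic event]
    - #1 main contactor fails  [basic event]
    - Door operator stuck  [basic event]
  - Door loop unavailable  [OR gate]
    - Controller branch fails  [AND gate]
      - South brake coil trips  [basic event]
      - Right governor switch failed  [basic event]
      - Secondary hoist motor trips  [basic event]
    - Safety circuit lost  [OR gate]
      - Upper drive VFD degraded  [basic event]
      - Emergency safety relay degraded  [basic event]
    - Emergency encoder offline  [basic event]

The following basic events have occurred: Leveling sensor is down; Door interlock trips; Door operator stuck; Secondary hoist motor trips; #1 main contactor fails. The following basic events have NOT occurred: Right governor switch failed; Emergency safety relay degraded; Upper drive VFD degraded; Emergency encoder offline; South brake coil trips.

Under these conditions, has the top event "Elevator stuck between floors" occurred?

No

Brake release down [AND]: Door interlock trips=occurs, Leveling sensor is down=occurs, #1 main contactor fails=occurs, Door operator stuck=occurs → all inputs occur → occurs.
Controller branch fails [AND]: South brake coil trips=not, Right governor switch failed=not, Secondary hoist motor trips=occurs → not all inputs occur → does not occur.
Safety circuit lost [OR]: Upper drive VFD degraded=not, Emergency safety relay degraded=not → no input occurs → does not occur.
Door loop unavailable [OR]: Controller branch fails=not, Safety circuit lost=not, Emergency encoder offline=not → no input occurs → does not occur.
Elevator stuck between floors [AND]: Brake release down=occurs, Door loop unavailable=not → not all inputs occur → does not occur.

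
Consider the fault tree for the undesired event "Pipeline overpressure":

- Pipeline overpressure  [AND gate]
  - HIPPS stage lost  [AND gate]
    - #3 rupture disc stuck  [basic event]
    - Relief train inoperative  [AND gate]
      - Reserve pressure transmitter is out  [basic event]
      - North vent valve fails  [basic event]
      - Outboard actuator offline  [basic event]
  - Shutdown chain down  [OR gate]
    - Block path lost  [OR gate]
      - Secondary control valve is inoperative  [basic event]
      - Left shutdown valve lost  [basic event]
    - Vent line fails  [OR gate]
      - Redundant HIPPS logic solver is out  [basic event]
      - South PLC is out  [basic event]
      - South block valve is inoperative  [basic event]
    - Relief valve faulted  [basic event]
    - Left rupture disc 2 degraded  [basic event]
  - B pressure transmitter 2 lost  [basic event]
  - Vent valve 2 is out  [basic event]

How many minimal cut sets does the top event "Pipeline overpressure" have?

Relief train inoperative [AND]: one cut set from each child combined → 1 × 1 × 1 = 1 cut set(s).
HIPPS stage lost [AND]: one cut set from each child combined → 1 × 1 = 1 cut set(s).
Block path lost [OR]: union of children's cut sets → 2 cut set(s).
Vent line fails [OR]: union of children's cut sets → 3 cut set(s).
Shutdown chain down [OR]: union of children's cut sets → 7 cut set(s).
Pipeline overpressure [AND]: one cut set from each child combined → 1 × 7 × 1 × 1 = 7 cut set(s).
Minimal cut sets: {#3 rupture disc stuck, B pressure transmitter 2 lost, North vent valve fails, Outboard actuator offline, Reserve pressure transmitter is out, Secondary control valve is inoperative, Vent valve 2 is out}; {#3 rupture disc stuck, B pressure transmitter 2 lost, Left shutdown valve lost, North vent valve fails, Outboard actuator offline, Reserve pressure transmitter is out, Vent valve 2 is out}; {#3 rupture disc stuck, B pressure transmitter 2 lost, North vent valve fails, Outboard actuator offline, Redundant HIPPS logic solver is out, Reserve pressure transmitter is out, Vent valve 2 is out}; {#3 rupture disc stuck, B pressure transmitter 2 lost, North vent valve fails, Outboard actuator offline, Reserve pressure transmitter is out, South PLC is out, Vent valve 2 is out}; {#3 rupture disc stuck, B pressure transmitter 2 lost, North vent valve fails, Outboard actuator offline, Reserve pressure transmitter is out, South block valve is inoperative, Vent valve 2 is out}; {#3 rupture disc stuck, B pressure transmitter 2 lost, North vent valve fails, Outboard actuator offline, Relief valve faulted, Reserve pressure transmitter is out, Vent valve 2 is out}; {#3 rupture disc stuck, B pressure transmitter 2 lost, Left rupture disc 2 degraded, North vent valve fails, Outboard actuator offline, Reserve pressure transmitter is out, Vent valve 2 is out}.

7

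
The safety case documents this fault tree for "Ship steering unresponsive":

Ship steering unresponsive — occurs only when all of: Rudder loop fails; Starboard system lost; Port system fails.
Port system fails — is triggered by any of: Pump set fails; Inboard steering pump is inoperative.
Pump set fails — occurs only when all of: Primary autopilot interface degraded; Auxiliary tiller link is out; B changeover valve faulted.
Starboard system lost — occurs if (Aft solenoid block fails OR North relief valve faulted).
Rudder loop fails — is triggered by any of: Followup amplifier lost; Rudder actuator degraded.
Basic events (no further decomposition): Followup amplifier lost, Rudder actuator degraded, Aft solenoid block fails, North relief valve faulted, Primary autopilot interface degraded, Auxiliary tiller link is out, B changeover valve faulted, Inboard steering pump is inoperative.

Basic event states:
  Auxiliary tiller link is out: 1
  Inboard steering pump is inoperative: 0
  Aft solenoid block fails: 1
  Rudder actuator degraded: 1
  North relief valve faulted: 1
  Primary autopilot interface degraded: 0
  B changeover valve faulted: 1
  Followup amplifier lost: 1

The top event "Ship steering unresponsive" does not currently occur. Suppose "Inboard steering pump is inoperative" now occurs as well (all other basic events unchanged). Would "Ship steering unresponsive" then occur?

Yes

Counterfactual: set "Inboard steering pump is inoperative" to occurred.
Rudder loop fails [OR]: Followup amplifier lost=occurs, Rudder actuator degraded=occurs → at least one input occurs → occurs.
Starboard system lost [OR]: Aft solenoid block fails=occurs, North relief valve faulted=occurs → at least one input occurs → occurs.
Pump set fails [AND]: Primary autopilot interface degraded=not, Auxiliary tiller link is out=occurs, B changeover valve faulted=occurs → not all inputs occur → does not occur.
Port system fails [OR]: Pump set fails=not, Inboard steering pump is inoperative=occurs → at least one input occurs → occurs.
Ship steering unresponsive [AND]: Rudder loop fails=occurs, Starboard system lost=occurs, Port system fails=occurs → all inputs occur → occurs.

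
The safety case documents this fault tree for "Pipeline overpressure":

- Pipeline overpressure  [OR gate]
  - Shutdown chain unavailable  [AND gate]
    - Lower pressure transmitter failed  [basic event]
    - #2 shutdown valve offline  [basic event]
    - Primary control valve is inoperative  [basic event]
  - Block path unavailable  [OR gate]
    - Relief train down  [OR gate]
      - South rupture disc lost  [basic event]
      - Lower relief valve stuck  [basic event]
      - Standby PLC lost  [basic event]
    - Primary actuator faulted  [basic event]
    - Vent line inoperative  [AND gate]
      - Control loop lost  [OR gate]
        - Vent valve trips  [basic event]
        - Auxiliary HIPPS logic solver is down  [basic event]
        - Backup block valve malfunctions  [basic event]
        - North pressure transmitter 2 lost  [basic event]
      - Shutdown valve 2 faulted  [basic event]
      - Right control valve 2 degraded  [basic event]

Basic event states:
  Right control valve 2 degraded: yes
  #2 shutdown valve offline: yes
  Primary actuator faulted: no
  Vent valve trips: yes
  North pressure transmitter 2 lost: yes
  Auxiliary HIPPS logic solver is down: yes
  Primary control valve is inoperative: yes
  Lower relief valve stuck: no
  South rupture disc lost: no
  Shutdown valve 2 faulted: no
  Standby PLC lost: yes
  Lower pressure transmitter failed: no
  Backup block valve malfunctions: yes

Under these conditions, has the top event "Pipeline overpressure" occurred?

Yes

Shutdown chain unavailable [AND]: Lower pressure transmitter failed=not, #2 shutdown valve offline=occurs, Primary control valve is inoperative=occurs → not all inputs occur → does not occur.
Relief train down [OR]: South rupture disc lost=not, Lower relief valve stuck=not, Standby PLC lost=occurs → at least one input occurs → occurs.
Control loop lost [OR]: Vent valve trips=occurs, Auxiliary HIPPS logic solver is down=occurs, Backup block valve malfunctions=occurs, North pressure transmitter 2 lost=occurs → at least one input occurs → occurs.
Vent line inoperative [AND]: Control loop lost=occurs, Shutdown valve 2 faulted=not, Right control valve 2 degraded=occurs → not all inputs occur → does not occur.
Block path unavailable [OR]: Relief train down=occurs, Primary actuator faulted=not, Vent line inoperative=not → at least one input occurs → occurs.
Pipeline overpressure [OR]: Shutdown chain unavailable=not, Block path unavailable=occurs → at least one input occurs → occurs.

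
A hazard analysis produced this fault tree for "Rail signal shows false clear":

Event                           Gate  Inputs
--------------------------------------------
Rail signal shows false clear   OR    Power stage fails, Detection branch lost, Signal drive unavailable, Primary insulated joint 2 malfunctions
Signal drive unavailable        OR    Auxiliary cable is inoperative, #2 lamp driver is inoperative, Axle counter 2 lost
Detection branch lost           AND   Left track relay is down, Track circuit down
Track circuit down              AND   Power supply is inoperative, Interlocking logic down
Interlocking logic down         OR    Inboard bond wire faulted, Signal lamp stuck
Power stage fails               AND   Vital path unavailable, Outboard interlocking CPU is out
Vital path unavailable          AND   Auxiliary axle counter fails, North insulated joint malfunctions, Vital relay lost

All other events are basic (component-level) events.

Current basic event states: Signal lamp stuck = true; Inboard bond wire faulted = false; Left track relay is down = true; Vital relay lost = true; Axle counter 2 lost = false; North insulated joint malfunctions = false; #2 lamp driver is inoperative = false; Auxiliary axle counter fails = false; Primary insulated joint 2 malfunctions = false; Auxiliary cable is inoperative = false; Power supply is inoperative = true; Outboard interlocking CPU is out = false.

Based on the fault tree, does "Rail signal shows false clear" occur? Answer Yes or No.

Vital path unavailable [AND]: Auxiliary axle counter fails=not, North insulated joint malfunctions=not, Vital relay lost=occurs → not all inputs occur → does not occur.
Power stage fails [AND]: Vital path unavailable=not, Outboard interlocking CPU is out=not → not all inputs occur → does not occur.
Interlocking logic down [OR]: Inboard bond wire faulted=not, Signal lamp stuck=occurs → at least one input occurs → occurs.
Track circuit down [AND]: Power supply is inoperative=occurs, Interlocking logic down=occurs → all inputs occur → occurs.
Detection branch lost [AND]: Left track relay is down=occurs, Track circuit down=occurs → all inputs occur → occurs.
Signal drive unavailable [OR]: Auxiliary cable is inoperative=not, #2 lamp driver is inoperative=not, Axle counter 2 lost=not → no input occurs → does not occur.
Rail signal shows false clear [OR]: Power stage fails=not, Detection branch lost=occurs, Signal drive unavailable=not, Primary insulated joint 2 malfunctions=not → at least one input occurs → occurs.

Yes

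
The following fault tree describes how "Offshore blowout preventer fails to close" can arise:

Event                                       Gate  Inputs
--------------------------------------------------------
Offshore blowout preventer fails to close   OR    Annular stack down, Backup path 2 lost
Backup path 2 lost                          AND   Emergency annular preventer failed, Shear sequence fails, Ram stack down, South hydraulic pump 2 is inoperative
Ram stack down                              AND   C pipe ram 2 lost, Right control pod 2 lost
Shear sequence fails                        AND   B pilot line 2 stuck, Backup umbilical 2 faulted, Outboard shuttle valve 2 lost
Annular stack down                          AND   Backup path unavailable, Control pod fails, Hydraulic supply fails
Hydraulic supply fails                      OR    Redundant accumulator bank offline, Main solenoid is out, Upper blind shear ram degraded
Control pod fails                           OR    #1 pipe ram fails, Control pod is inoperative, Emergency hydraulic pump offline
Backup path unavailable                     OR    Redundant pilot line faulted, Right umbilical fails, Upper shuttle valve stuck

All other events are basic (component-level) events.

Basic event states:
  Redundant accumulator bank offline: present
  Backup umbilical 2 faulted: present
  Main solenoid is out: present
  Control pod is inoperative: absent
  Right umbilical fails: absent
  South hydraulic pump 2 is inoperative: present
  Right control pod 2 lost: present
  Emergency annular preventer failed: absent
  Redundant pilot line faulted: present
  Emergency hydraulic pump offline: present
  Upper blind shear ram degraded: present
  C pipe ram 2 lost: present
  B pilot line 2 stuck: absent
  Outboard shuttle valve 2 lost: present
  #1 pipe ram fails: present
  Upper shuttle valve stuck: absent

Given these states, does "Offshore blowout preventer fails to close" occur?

Yes

Backup path unavailable [OR]: Redundant pilot line faulted=occurs, Right umbilical fails=not, Upper shuttle valve stuck=not → at least one input occurs → occurs.
Control pod fails [OR]: #1 pipe ram fails=occurs, Control pod is inoperative=not, Emergency hydraulic pump offline=occurs → at least one input occurs → occurs.
Hydraulic supply fails [OR]: Redundant accumulator bank offline=occurs, Main solenoid is out=occurs, Upper blind shear ram degraded=occurs → at least one input occurs → occurs.
Annular stack down [AND]: Backup path unavailable=occurs, Control pod fails=occurs, Hydraulic supply fails=occurs → all inputs occur → occurs.
Shear sequence fails [AND]: B pilot line 2 stuck=not, Backup umbilical 2 faulted=occurs, Outboard shuttle valve 2 lost=occurs → not all inputs occur → does not occur.
Ram stack down [AND]: C pipe ram 2 lost=occurs, Right control pod 2 lost=occurs → all inputs occur → occurs.
Backup path 2 lost [AND]: Emergency annular preventer failed=not, Shear sequence fails=not, Ram stack down=occurs, South hydraulic pump 2 is inoperative=occurs → not all inputs occur → does not occur.
Offshore blowout preventer fails to close [OR]: Annular stack down=occurs, Backup path 2 lost=not → at least one input occurs → occurs.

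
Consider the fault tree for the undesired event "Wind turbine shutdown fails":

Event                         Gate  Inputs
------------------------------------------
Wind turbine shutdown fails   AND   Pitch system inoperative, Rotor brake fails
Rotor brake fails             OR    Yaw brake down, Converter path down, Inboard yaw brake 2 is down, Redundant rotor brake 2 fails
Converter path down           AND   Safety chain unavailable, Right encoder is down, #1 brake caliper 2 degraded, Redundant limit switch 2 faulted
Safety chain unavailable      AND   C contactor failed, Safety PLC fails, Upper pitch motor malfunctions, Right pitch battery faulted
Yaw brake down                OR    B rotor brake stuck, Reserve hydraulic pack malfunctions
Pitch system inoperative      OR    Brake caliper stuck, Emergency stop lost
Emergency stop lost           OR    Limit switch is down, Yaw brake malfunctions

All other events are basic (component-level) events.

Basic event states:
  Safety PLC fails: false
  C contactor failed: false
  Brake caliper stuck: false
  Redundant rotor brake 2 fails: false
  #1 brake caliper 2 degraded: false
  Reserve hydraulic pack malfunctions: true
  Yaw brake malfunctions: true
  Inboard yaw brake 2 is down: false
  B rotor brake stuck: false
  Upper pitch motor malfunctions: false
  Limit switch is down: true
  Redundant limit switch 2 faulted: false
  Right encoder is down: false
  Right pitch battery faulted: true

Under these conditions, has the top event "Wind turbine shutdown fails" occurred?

Yes

Emergency stop lost [OR]: Limit switch is down=occurs, Yaw brake malfunctions=occurs → at least one input occurs → occurs.
Pitch system inoperative [OR]: Brake caliper stuck=not, Emergency stop lost=occurs → at least one input occurs → occurs.
Yaw brake down [OR]: B rotor brake stuck=not, Reserve hydraulic pack malfunctions=occurs → at least one input occurs → occurs.
Safety chain unavailable [AND]: C contactor failed=not, Safety PLC fails=not, Upper pitch motor malfunctions=not, Right pitch battery faulted=occurs → not all inputs occur → does not occur.
Converter path down [AND]: Safety chain unavailable=not, Right encoder is down=not, #1 brake caliper 2 degraded=not, Redundant limit switch 2 faulted=not → not all inputs occur → does not occur.
Rotor brake fails [OR]: Yaw brake down=occurs, Converter path down=not, Inboard yaw brake 2 is down=not, Redundant rotor brake 2 fails=not → at least one input occurs → occurs.
Wind turbine shutdown fails [AND]: Pitch system inoperative=occurs, Rotor brake fails=occurs → all inputs occur → occurs.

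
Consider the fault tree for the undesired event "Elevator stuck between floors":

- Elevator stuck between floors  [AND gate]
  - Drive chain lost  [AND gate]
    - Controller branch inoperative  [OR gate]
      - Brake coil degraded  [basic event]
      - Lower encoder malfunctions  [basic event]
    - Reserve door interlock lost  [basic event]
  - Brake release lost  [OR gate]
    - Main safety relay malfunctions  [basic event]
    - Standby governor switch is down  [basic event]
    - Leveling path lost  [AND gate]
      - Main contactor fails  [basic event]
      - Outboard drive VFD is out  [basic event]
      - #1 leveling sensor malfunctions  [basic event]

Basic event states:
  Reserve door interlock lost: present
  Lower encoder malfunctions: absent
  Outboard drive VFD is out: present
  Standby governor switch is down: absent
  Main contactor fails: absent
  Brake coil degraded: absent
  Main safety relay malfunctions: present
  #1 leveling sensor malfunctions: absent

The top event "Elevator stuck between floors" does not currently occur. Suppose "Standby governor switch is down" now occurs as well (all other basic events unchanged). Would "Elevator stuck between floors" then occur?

Counterfactual: set "Standby governor switch is down" to occurred.
Controller branch inoperative [OR]: Brake coil degraded=not, Lower encoder malfunctions=not → no input occurs → does not occur.
Drive chain lost [AND]: Controller branch inoperative=not, Reserve door interlock lost=occurs → not all inputs occur → does not occur.
Leveling path lost [AND]: Main contactor fails=not, Outboard drive VFD is out=occurs, #1 leveling sensor malfunctions=not → not all inputs occur → does not occur.
Brake release lost [OR]: Main safety relay malfunctions=occurs, Standby governor switch is down=occurs, Leveling path lost=not → at least one input occurs → occurs.
Elevator stuck between floors [AND]: Drive chain lost=not, Brake release lost=occurs → not all inputs occur → does not occur.

No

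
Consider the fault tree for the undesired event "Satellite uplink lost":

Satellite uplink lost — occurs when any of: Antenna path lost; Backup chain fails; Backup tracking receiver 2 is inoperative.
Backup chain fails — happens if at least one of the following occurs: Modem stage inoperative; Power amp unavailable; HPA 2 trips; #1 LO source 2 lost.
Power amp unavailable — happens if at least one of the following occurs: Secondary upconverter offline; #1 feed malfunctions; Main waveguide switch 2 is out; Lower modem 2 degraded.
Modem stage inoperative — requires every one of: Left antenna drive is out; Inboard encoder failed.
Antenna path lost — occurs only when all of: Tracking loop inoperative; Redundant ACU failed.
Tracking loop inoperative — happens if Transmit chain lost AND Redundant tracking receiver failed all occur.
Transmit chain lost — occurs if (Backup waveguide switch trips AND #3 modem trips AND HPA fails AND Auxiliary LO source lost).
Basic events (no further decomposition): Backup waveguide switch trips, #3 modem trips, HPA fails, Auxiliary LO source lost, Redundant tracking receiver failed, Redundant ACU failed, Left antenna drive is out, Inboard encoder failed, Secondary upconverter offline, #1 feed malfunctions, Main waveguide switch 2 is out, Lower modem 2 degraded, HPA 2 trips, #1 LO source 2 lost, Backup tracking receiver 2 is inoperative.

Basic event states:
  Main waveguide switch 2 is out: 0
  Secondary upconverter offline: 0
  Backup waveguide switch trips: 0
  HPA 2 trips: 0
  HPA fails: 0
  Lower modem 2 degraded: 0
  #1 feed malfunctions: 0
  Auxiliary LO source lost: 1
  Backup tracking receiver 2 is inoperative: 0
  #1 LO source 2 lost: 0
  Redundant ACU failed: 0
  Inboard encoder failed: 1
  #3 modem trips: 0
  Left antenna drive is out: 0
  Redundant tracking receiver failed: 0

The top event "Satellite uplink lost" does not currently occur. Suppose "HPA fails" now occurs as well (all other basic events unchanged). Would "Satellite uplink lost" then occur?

No

Counterfactual: set "HPA fails" to occurred.
Transmit chain lost [AND]: Backup waveguide switch trips=not, #3 modem trips=not, HPA fails=occurs, Auxiliary LO source lost=occurs → not all inputs occur → does not occur.
Tracking loop inoperative [AND]: Transmit chain lost=not, Redundant tracking receiver failed=not → not all inputs occur → does not occur.
Antenna path lost [AND]: Tracking loop inoperative=not, Redundant ACU failed=not → not all inputs occur → does not occur.
Modem stage inoperative [AND]: Left antenna drive is out=not, Inboard encoder failed=occurs → not all inputs occur → does not occur.
Power amp unavailable [OR]: Secondary upconverter offline=not, #1 feed malfunctions=not, Main waveguide switch 2 is out=not, Lower modem 2 degraded=not → no input occurs → does not occur.
Backup chain fails [OR]: Modem stage inoperative=not, Power amp unavailable=not, HPA 2 trips=not, #1 LO source 2 lost=not → no input occurs → does not occur.
Satellite uplink lost [OR]: Antenna path lost=not, Backup chain fails=not, Backup tracking receiver 2 is inoperative=not → no input occurs → does not occur.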